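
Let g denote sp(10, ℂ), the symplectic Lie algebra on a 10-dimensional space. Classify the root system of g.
This is sp(10), which has dimension 10(10+1)/2 = 55 and rank 10/2 = 5. In the classification of classical Lie algebras, the symplectic algebra sp(2n) has type C_n; here n = 5, so the Dynkin diagram is a chain of 5 nodes with a double edge at one end; the terminal node there is the unique long simple root (C_5). Hence the type is C_5.

C_5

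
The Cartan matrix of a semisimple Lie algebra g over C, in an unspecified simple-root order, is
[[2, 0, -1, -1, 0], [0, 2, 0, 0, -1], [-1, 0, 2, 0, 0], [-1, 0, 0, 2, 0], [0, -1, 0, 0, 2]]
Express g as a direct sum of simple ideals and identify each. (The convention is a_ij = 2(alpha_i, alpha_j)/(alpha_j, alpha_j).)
A2 ⊕ A3

The diagram associated to this matrix has two connected components: the simple roots {alpha_2, alpha_5} form a chain of 2 nodes with single edges (A_2), and {alpha_1, alpha_3, alpha_4} form a chain of 3 nodes with single edges (A_3). A semisimple Lie algebra decomposes uniquely as the direct sum of simple ideals, one per connected component of its Dynkin diagram, so g ≅ A_2 ⊕ A_3 (dimension 8 + 15 = 23).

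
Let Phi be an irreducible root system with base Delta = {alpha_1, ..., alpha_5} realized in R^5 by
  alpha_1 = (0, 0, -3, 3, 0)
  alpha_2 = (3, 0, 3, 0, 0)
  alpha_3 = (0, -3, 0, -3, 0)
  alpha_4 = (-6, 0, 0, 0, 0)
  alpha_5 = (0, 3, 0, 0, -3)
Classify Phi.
C_5

Compute the Cartan integers a_ij = 2(alpha_i, alpha_j)/(alpha_j, alpha_j); the resulting 5x5 Cartan matrix is
[[2, -1, -1, 0, 0], [-1, 2, 0, -1, 0], [-1, 0, 2, 0, -1], [0, -2, 0, 2, 0], [0, 0, -1, 0, 2]].
The roots have two lengths (squared-length ratio 2:1); the short ones are alpha_{1,2,3,5}. The associated Dynkin diagram is a chain of 5 nodes with a double edge at one end; the terminal node there is the unique long simple root (C_5), so the type is C_5 (the algebra sp(10)).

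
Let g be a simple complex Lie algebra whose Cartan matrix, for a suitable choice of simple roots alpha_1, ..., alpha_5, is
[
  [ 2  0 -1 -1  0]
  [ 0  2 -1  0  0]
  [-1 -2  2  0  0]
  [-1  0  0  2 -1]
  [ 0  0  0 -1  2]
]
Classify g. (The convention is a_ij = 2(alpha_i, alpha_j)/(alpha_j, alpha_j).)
type B_5

The matrix has rank 5 with 2's on the diagonal. Reading the off-diagonal entries as Dynkin edges (a single edge where a_ij = a_ji = -1; a double or triple edge where a_ij * a_ji = 2 or 3), the diagram is a chain of 5 nodes with a double edge at one end; the terminal node there is the unique short simple root (B_5). One simple-root ordering that puts it in standard form is (alpha_5, alpha_4, alpha_1, alpha_3, alpha_2). So the algebra is type B_5, i.e. so(11).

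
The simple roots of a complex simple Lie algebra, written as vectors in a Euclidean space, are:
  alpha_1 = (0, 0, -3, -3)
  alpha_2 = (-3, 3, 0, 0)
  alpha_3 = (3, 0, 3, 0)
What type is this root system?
Compute the Cartan integers a_ij = 2(alpha_i, alpha_j)/(alpha_j, alpha_j); the resulting 3x3 Cartan matrix is
[[2, 0, -1], [0, 2, -1], [-1, -1, 2]].
All simple roots have the same length, so the diagram is simply laced. The associated Dynkin diagram is a chain of 3 nodes with single edges (A_3), so the type is A_3 (the algebra sl(4)).

A3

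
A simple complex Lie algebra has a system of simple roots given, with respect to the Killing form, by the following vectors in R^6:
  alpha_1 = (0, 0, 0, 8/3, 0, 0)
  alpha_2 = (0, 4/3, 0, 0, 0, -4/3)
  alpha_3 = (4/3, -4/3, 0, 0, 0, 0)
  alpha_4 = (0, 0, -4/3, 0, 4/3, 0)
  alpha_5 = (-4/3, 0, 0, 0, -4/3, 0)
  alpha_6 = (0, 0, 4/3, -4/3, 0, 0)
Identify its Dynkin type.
Compute the Cartan integers a_ij = 2(alpha_i, alpha_j)/(alpha_j, alpha_j); the resulting 6x6 Cartan matrix is
[[2, 0, 0, 0, 0, -2], [0, 2, -1, 0, 0, 0], [0, -1, 2, 0, -1, 0], [0, 0, 0, 2, -1, -1], [0, 0, -1, -1, 2, 0], [-1, 0, 0, -1, 0, 2]].
The roots have two lengths (squared-length ratio 2:1); the short ones are alpha_{2,3,4,5,6}. The associated Dynkin diagram is a chain of 6 nodes with a double edge at one end; the terminal node there is the unique long simple root (C_6), so the type is C_6 (the algebra sp(12)).

C6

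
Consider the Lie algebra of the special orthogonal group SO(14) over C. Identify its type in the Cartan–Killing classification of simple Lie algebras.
This is so(14) with 14 even, which has dimension 14(14-1)/2 = 91 and rank 14/2 = 7. In the classification of classical Lie algebras, the orthogonal algebra so(2n) in an even number of variables has type D_n; here n = 7, so the Dynkin diagram is a chain of 5 nodes with a fork of two nodes at one end (D_7). Hence the type is D_7.

D_7 (so(14))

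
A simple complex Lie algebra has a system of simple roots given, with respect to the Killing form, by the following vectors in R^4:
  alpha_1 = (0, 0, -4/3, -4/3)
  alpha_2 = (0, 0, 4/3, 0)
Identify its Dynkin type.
B_2

Compute the Cartan integers a_ij = 2(alpha_i, alpha_j)/(alpha_j, alpha_j); the resulting 2x2 Cartan matrix is
[[2, -2], [-1, 2]].
The roots have two lengths (squared-length ratio 2:1); the short ones are alpha_{2}. The associated Dynkin diagram is a chain of 2 nodes with a double edge at one end; the terminal node there is the unique short simple root (B_2), so the type is B_2 (the algebra so(5)).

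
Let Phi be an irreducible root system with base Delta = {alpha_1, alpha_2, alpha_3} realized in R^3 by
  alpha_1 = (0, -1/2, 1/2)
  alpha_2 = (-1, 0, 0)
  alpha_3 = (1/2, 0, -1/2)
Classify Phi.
type C_3

Compute the Cartan integers a_ij = 2(alpha_i, alpha_j)/(alpha_j, alpha_j); the resulting 3x3 Cartan matrix is
[[2, 0, -1], [0, 2, -2], [-1, -1, 2]].
The roots have two lengths (squared-length ratio 2:1); the short ones are alpha_{1,3}. The associated Dynkin diagram is a chain of 3 nodes with a double edge at one end; the terminal node there is the unique long simple root (C_3), so the type is C_3 (the algebra sp(6)).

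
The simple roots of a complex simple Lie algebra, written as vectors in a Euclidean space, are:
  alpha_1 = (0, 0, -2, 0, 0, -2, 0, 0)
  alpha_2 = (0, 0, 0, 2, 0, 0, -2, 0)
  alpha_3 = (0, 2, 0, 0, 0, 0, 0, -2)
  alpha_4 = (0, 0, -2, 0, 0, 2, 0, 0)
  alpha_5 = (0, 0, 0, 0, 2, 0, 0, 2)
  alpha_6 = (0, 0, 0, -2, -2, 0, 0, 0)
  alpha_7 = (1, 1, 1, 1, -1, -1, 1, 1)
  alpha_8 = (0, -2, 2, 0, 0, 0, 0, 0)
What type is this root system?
E_8

Compute the Cartan integers a_ij = 2(alpha_i, alpha_j)/(alpha_j, alpha_j); the resulting 8x8 Cartan matrix is
[[2, 0, 0, 0, 0, 0, 0, -1], [0, 2, 0, 0, 0, -1, 0, 0], [0, 0, 2, 0, -1, 0, 0, -1], [0, 0, 0, 2, 0, 0, -1, -1], [0, 0, -1, 0, 2, -1, 0, 0], [0, -1, 0, 0, -1, 2, 0, 0], [0, 0, 0, -1, 0, 0, 2, 0], [-1, 0, -1, -1, 0, 0, 0, 2]].
All simple roots have the same length, so the diagram is simply laced. The associated Dynkin diagram is a chain of 7 nodes with one extra node attached to the third node from one end (E_8), so the type is E_8.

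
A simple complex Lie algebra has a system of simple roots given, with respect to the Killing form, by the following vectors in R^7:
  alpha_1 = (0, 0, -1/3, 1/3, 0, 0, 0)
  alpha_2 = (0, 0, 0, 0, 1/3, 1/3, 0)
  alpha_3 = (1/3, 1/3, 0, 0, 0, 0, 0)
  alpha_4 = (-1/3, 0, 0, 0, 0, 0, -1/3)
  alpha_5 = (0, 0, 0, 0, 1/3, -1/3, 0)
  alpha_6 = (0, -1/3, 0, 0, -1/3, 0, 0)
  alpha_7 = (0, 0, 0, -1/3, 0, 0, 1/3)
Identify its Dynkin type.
Compute the Cartan integers a_ij = 2(alpha_i, alpha_j)/(alpha_j, alpha_j); the resulting 7x7 Cartan matrix is
[[2, 0, 0, 0, 0, 0, -1], [0, 2, 0, 0, 0, -1, 0], [0, 0, 2, -1, 0, -1, 0], [0, 0, -1, 2, 0, 0, -1], [0, 0, 0, 0, 2, -1, 0], [0, -1, -1, 0, -1, 2, 0], [-1, 0, 0, -1, 0, 0, 2]].
All simple roots have the same length, so the diagram is simply laced. The associated Dynkin diagram is a chain of 5 nodes with a fork of two nodes at one end (D_7), so the type is D_7 (the algebra so(14)).

D_7 (so(14))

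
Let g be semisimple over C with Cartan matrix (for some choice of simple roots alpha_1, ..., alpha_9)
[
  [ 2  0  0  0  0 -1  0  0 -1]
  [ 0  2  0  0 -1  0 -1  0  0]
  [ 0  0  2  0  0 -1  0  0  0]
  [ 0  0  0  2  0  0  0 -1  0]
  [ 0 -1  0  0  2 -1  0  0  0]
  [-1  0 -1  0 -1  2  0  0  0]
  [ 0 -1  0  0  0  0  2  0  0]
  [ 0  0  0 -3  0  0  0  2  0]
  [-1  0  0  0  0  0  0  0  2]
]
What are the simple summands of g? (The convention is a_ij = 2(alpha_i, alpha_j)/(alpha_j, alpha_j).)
The diagram associated to this matrix has two connected components: the simple roots {alpha_1, alpha_2, alpha_3, alpha_5, alpha_6, alpha_7, alpha_9} form a chain of 6 nodes with one extra node attached to the third node from one end (E_7), and {alpha_4, alpha_8} form two nodes joined by a triple edge (G_2). A semisimple Lie algebra decomposes uniquely as the direct sum of simple ideals, one per connected component of its Dynkin diagram, so g ≅ E_7 ⊕ G_2 (dimension 133 + 14 = 147).

E7 ⊕ G2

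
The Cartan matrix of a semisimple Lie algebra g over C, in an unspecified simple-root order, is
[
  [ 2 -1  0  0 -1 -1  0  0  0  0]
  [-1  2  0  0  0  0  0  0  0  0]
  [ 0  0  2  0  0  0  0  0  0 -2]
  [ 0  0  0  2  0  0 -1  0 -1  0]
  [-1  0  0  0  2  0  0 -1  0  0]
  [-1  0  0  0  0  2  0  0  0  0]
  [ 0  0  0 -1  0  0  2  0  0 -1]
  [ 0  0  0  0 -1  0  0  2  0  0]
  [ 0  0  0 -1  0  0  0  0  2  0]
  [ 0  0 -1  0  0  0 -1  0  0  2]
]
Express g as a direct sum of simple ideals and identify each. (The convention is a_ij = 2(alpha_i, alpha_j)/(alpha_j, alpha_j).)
C5 ⊕ D5

The diagram associated to this matrix has two connected components: the simple roots {alpha_3, alpha_4, alpha_7, alpha_9, alpha_10} form a chain of 5 nodes with a double edge at one end; the terminal node there is the unique long simple root (C_5), and {alpha_1, alpha_2, alpha_5, alpha_6, alpha_8} form a chain of 3 nodes with a fork of two nodes at one end (D_5). A semisimple Lie algebra decomposes uniquely as the direct sum of simple ideals, one per connected component of its Dynkin diagram, so g ≅ C_5 ⊕ D_5 (dimension 55 + 45 = 100).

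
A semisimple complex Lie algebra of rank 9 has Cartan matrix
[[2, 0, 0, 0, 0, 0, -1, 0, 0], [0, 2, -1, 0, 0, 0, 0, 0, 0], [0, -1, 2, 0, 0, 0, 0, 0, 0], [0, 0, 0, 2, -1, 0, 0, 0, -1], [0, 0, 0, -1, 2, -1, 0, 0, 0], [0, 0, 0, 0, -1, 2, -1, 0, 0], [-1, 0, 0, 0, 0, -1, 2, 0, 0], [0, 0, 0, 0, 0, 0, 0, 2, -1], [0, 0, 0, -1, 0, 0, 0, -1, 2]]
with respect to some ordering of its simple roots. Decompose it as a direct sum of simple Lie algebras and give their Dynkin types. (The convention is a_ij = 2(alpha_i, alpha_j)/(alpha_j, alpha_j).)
A_2 ⊕ A_7

The diagram associated to this matrix has two connected components: the simple roots {alpha_2, alpha_3} form a chain of 2 nodes with single edges (A_2), and {alpha_1, alpha_4, alpha_5, alpha_6, alpha_7, alpha_8, alpha_9} form a chain of 7 nodes with single edges (A_7). A semisimple Lie algebra decomposes uniquely as the direct sum of simple ideals, one per connected component of its Dynkin diagram, so g ≅ A_2 ⊕ A_7 (dimension 8 + 63 = 71).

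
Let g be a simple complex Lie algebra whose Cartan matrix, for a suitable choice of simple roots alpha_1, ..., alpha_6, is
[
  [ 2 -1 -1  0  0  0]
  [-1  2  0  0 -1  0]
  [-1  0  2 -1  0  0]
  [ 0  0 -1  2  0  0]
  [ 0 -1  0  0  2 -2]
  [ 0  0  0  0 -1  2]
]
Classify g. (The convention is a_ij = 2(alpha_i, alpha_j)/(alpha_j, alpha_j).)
B6

The matrix has rank 6 with 2's on the diagonal. Reading the off-diagonal entries as Dynkin edges (a single edge where a_ij = a_ji = -1; a double or triple edge where a_ij * a_ji = 2 or 3), the diagram is a chain of 6 nodes with a double edge at one end; the terminal node there is the unique short simple root (B_6). One simple-root ordering that puts it in standard form is (alpha_4, alpha_3, alpha_1, alpha_2, alpha_5, alpha_6). So the algebra is type B_6, i.e. so(13).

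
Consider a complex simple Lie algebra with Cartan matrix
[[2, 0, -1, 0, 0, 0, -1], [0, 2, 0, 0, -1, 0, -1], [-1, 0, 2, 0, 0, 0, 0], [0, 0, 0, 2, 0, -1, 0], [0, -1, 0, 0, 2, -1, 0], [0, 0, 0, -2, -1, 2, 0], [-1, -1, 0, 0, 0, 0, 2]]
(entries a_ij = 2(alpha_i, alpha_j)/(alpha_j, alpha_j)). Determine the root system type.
The matrix has rank 7 with 2's on the diagonal. Reading the off-diagonal entries as Dynkin edges (a single edge where a_ij = a_ji = -1; a double or triple edge where a_ij * a_ji = 2 or 3), the diagram is a chain of 7 nodes with a double edge at one end; the terminal node there is the unique short simple root (B_7). One simple-root ordering that puts it in standard form is (alpha_3, alpha_1, alpha_7, alpha_2, alpha_5, alpha_6, alpha_4). So the algebra is type B_7, i.e. so(15).

B_7 (so(15))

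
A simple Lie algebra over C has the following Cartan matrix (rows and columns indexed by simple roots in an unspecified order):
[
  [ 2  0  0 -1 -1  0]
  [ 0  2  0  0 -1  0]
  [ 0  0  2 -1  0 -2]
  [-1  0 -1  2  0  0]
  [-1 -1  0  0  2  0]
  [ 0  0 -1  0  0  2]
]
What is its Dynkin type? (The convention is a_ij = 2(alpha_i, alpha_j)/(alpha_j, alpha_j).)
B_6 (so(13))

The matrix has rank 6 with 2's on the diagonal. Reading the off-diagonal entries as Dynkin edges (a single edge where a_ij = a_ji = -1; a double or triple edge where a_ij * a_ji = 2 or 3), the diagram is a chain of 6 nodes with a double edge at one end; the terminal node there is the unique short simple root (B_6). One simple-root ordering that puts it in standard form is (alpha_2, alpha_5, alpha_1, alpha_4, alpha_3, alpha_6). So the algebra is type B_6, i.e. so(13).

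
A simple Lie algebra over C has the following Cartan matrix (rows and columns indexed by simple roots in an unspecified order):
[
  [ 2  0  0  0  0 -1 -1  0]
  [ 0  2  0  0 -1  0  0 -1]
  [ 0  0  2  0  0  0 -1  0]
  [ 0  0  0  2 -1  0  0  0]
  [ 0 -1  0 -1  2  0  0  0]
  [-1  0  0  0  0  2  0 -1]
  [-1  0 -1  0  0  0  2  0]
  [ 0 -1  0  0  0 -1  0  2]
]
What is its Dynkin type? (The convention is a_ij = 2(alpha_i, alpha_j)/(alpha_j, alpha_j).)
A_8 (sl(9))

The matrix has rank 8 with 2's on the diagonal. Reading the off-diagonal entries as Dynkin edges (a single edge where a_ij = a_ji = -1; a double or triple edge where a_ij * a_ji = 2 or 3), the diagram is a chain of 8 nodes with single edges (A_8). One simple-root ordering that puts it in standard form is (alpha_4, alpha_5, alpha_2, alpha_8, alpha_6, alpha_1, alpha_7, alpha_3). So the algebra is type A_8, i.e. sl(9).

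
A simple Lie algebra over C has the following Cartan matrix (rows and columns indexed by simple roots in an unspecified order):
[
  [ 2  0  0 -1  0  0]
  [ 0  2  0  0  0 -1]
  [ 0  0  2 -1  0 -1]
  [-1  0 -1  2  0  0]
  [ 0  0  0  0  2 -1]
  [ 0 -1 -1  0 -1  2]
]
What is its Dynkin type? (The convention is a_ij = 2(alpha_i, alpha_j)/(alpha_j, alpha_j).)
D_6

The matrix has rank 6 with 2's on the diagonal. Reading the off-diagonal entries as Dynkin edges (a single edge where a_ij = a_ji = -1; a double or triple edge where a_ij * a_ji = 2 or 3), the diagram is a chain of 4 nodes with a fork of two nodes at one end (D_6). One simple-root ordering that puts it in standard form is (alpha_1, alpha_4, alpha_3, alpha_6, alpha_2, alpha_5). So the algebra is type D_6, i.e. so(12).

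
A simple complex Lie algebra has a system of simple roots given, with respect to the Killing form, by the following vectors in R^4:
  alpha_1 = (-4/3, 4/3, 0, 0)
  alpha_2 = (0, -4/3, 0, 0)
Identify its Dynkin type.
B2

Compute the Cartan integers a_ij = 2(alpha_i, alpha_j)/(alpha_j, alpha_j); the resulting 2x2 Cartan matrix is
[[2, -2], [-1, 2]].
The roots have two lengths (squared-length ratio 2:1); the short ones are alpha_{2}. The associated Dynkin diagram is a chain of 2 nodes with a double edge at one end; the terminal node there is the unique short simple root (B_2), so the type is B_2 (the algebra so(5)).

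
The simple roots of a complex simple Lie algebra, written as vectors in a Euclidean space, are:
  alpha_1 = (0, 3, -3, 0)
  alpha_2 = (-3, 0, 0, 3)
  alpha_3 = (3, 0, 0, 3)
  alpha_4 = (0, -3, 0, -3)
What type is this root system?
type D_4

Compute the Cartan integers a_ij = 2(alpha_i, alpha_j)/(alpha_j, alpha_j); the resulting 4x4 Cartan matrix is
[[2, 0, 0, -1], [0, 2, 0, -1], [0, 0, 2, -1], [-1, -1, -1, 2]].
All simple roots have the same length, so the diagram is simply laced. The associated Dynkin diagram is a chain of 2 nodes with a fork of two nodes at one end (D_4), so the type is D_4 (the algebra so(8)).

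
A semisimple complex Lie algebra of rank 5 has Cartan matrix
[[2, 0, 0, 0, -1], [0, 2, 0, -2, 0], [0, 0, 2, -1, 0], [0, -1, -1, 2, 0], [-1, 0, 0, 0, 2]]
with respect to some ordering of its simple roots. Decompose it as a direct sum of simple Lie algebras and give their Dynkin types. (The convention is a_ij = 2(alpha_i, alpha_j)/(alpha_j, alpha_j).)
The diagram associated to this matrix has two connected components: the simple roots {alpha_1, alpha_5} form a chain of 2 nodes with single edges (A_2), and {alpha_2, alpha_3, alpha_4} form a chain of 3 nodes with a double edge at one end; the terminal node there is the unique long simple root (C_3). A semisimple Lie algebra decomposes uniquely as the direct sum of simple ideals, one per connected component of its Dynkin diagram, so g ≅ A_2 ⊕ C_3 (dimension 8 + 21 = 29).

A_2 (sl(3)) + C_3 (sp(6))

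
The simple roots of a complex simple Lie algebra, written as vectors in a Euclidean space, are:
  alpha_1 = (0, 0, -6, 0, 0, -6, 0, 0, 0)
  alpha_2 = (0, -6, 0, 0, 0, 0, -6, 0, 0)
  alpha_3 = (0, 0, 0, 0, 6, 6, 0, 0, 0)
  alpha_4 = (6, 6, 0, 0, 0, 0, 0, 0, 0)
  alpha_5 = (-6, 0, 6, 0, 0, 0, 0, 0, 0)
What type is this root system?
Compute the Cartan integers a_ij = 2(alpha_i, alpha_j)/(alpha_j, alpha_j); the resulting 5x5 Cartan matrix is
[[2, 0, -1, 0, -1], [0, 2, 0, -1, 0], [-1, 0, 2, 0, 0], [0, -1, 0, 2, -1], [-1, 0, 0, -1, 2]].
All simple roots have the same length, so the diagram is simply laced. The associated Dynkin diagram is a chain of 5 nodes with single edges (A_5), so the type is A_5 (the algebra sl(6)).

A_5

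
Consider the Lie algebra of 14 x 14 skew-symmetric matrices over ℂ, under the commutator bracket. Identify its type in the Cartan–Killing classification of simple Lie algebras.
This is so(14) with 14 even, which has dimension 14(14-1)/2 = 91 and rank 14/2 = 7. In the classification of classical Lie algebras, the orthogonal algebra so(2n) in an even number of variables has type D_n; here n = 7, so the Dynkin diagram is a chain of 5 nodes with a fork of two nodes at one end (D_7). Hence the type is D_7.

D_7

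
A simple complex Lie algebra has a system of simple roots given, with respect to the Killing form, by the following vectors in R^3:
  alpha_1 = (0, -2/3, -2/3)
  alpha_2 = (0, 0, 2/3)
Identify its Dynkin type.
type B_2

Compute the Cartan integers a_ij = 2(alpha_i, alpha_j)/(alpha_j, alpha_j); the resulting 2x2 Cartan matrix is
[[2, -2], [-1, 2]].
The roots have two lengths (squared-length ratio 2:1); the short ones are alpha_{2}. The associated Dynkin diagram is a chain of 2 nodes with a double edge at one end; the terminal node there is the unique short simple root (B_2), so the type is B_2 (the algebra so(5)).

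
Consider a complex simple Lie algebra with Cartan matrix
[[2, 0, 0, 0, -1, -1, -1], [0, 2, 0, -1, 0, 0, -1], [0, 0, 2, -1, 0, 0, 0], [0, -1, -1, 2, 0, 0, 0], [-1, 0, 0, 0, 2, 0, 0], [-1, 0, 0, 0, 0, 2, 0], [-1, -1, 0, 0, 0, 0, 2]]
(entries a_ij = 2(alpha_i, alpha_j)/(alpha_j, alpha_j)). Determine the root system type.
D_7 (so(14))

The matrix has rank 7 with 2's on the diagonal. Reading the off-diagonal entries as Dynkin edges (a single edge where a_ij = a_ji = -1; a double or triple edge where a_ij * a_ji = 2 or 3), the diagram is a chain of 5 nodes with a fork of two nodes at one end (D_7). One simple-root ordering that puts it in standard form is (alpha_3, alpha_4, alpha_2, alpha_7, alpha_1, alpha_6, alpha_5). So the algebra is type D_7, i.e. so(14).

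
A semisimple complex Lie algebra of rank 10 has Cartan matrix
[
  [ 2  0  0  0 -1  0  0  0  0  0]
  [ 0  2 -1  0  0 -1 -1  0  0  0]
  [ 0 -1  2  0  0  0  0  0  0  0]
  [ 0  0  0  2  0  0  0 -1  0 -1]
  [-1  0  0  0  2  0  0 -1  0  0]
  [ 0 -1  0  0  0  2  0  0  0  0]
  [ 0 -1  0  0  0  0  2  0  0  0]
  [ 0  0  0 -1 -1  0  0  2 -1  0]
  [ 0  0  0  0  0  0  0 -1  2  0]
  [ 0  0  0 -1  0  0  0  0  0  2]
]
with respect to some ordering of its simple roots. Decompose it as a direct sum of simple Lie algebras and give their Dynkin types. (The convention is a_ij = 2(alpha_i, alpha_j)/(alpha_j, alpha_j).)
D_4 (so(8)) + E_6

The diagram associated to this matrix has two connected components: the simple roots {alpha_2, alpha_3, alpha_6, alpha_7} form a chain of 2 nodes with a fork of two nodes at one end (D_4), and {alpha_1, alpha_4, alpha_5, alpha_8, alpha_9, alpha_10} form a chain of 5 nodes with one extra node attached to the third node from one end (E_6). A semisimple Lie algebra decomposes uniquely as the direct sum of simple ideals, one per connected component of its Dynkin diagram, so g ≅ D_4 ⊕ E_6 (dimension 28 + 78 = 106).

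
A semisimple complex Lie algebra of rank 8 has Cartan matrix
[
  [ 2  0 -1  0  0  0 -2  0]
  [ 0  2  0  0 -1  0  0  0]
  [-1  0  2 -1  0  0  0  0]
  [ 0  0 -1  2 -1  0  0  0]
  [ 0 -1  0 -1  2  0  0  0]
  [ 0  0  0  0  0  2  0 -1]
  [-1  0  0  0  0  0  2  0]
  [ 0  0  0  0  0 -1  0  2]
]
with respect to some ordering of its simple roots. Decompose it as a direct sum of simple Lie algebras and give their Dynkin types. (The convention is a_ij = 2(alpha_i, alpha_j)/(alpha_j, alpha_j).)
The diagram associated to this matrix has two connected components: the simple roots {alpha_6, alpha_8} form a chain of 2 nodes with single edges (A_2), and {alpha_1, alpha_2, alpha_3, alpha_4, alpha_5, alpha_7} form a chain of 6 nodes with a double edge at one end; the terminal node there is the unique short simple root (B_6). A semisimple Lie algebra decomposes uniquely as the direct sum of simple ideals, one per connected component of its Dynkin diagram, so g ≅ A_2 ⊕ B_6 (dimension 8 + 78 = 86).

type A_2 + type B_6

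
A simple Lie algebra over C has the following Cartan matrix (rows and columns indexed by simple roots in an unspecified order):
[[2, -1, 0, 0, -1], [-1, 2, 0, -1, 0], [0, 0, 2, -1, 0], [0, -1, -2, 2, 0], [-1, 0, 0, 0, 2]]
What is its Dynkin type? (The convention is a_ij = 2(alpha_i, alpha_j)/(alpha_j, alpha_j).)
B_5 (so(11))

The matrix has rank 5 with 2's on the diagonal. Reading the off-diagonal entries as Dynkin edges (a single edge where a_ij = a_ji = -1; a double or triple edge where a_ij * a_ji = 2 or 3), the diagram is a chain of 5 nodes with a double edge at one end; the terminal node there is the unique short simple root (B_5). One simple-root ordering that puts it in standard form is (alpha_5, alpha_1, alpha_2, alpha_4, alpha_3). So the algebra is type B_5, i.e. so(11).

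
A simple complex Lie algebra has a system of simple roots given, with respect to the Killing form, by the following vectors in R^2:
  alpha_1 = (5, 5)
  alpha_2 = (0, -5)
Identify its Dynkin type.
type B_2

Compute the Cartan integers a_ij = 2(alpha_i, alpha_j)/(alpha_j, alpha_j); the resulting 2x2 Cartan matrix is
[[2, -2], [-1, 2]].
The roots have two lengths (squared-length ratio 2:1); the short ones are alpha_{2}. The associated Dynkin diagram is a chain of 2 nodes with a double edge at one end; the terminal node there is the unique short simple root (B_2), so the type is B_2 (the algebra so(5)).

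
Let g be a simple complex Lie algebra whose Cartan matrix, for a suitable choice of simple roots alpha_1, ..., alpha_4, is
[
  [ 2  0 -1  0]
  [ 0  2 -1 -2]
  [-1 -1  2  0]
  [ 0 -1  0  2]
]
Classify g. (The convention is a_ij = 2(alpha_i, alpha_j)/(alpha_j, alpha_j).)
The matrix has rank 4 with 2's on the diagonal. Reading the off-diagonal entries as Dynkin edges (a single edge where a_ij = a_ji = -1; a double or triple edge where a_ij * a_ji = 2 or 3), the diagram is a chain of 4 nodes with a double edge at one end; the terminal node there is the unique short simple root (B_4). One simple-root ordering that puts it in standard form is (alpha_1, alpha_3, alpha_2, alpha_4). So the algebra is type B_4, i.e. so(9).

B_4 (so(9))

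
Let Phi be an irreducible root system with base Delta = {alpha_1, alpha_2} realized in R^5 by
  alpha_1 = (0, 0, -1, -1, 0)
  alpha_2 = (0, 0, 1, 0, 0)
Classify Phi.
B2

Compute the Cartan integers a_ij = 2(alpha_i, alpha_j)/(alpha_j, alpha_j); the resulting 2x2 Cartan matrix is
[[2, -2], [-1, 2]].
The roots have two lengths (squared-length ratio 2:1); the short ones are alpha_{2}. The associated Dynkin diagram is a chain of 2 nodes with a double edge at one end; the terminal node there is the unique short simple root (B_2), so the type is B_2 (the algebra so(5)).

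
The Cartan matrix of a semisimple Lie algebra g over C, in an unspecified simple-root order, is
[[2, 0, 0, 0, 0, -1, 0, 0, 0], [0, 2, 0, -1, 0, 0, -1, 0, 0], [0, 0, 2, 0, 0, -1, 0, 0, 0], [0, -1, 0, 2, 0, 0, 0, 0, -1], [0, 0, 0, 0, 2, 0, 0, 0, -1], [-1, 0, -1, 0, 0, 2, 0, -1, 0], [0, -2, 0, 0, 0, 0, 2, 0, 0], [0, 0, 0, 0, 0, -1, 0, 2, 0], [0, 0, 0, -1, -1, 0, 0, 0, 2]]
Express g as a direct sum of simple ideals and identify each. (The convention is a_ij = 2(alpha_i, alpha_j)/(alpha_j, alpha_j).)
C5 + D4

The diagram associated to this matrix has two connected components: the simple roots {alpha_2, alpha_4, alpha_5, alpha_7, alpha_9} form a chain of 5 nodes with a double edge at one end; the terminal node there is the unique long simple root (C_5), and {alpha_1, alpha_3, alpha_6, alpha_8} form a chain of 2 nodes with a fork of two nodes at one end (D_4). A semisimple Lie algebra decomposes uniquely as the direct sum of simple ideals, one per connected component of its Dynkin diagram, so g ≅ C_5 ⊕ D_4 (dimension 55 + 28 = 83).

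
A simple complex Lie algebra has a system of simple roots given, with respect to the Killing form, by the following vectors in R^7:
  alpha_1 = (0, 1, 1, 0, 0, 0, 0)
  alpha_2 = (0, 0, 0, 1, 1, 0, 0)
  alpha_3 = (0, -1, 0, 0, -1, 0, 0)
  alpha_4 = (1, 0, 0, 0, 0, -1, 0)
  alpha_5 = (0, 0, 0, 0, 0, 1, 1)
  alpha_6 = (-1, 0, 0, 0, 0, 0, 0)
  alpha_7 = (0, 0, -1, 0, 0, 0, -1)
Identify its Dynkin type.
B7

Compute the Cartan integers a_ij = 2(alpha_i, alpha_j)/(alpha_j, alpha_j); the resulting 7x7 Cartan matrix is
[[2, 0, -1, 0, 0, 0, -1], [0, 2, -1, 0, 0, 0, 0], [-1, -1, 2, 0, 0, 0, 0], [0, 0, 0, 2, -1, -2, 0], [0, 0, 0, -1, 2, 0, -1], [0, 0, 0, -1, 0, 2, 0], [-1, 0, 0, 0, -1, 0, 2]].
The roots have two lengths (squared-length ratio 2:1); the short ones are alpha_{6}. The associated Dynkin diagram is a chain of 7 nodes with a double edge at one end; the terminal node there is the unique short simple root (B_7), so the type is B_7 (the algebra so(15)).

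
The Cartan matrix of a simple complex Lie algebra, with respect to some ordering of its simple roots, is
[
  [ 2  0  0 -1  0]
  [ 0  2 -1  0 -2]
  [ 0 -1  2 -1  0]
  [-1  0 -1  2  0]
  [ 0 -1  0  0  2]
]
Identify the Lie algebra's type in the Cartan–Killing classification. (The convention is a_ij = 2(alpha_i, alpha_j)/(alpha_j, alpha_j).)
type B_5

The matrix has rank 5 with 2's on the diagonal. Reading the off-diagonal entries as Dynkin edges (a single edge where a_ij = a_ji = -1; a double or triple edge where a_ij * a_ji = 2 or 3), the diagram is a chain of 5 nodes with a double edge at one end; the terminal node there is the unique short simple root (B_5). One simple-root ordering that puts it in standard form is (alpha_1, alpha_4, alpha_3, alpha_2, alpha_5). So the algebra is type B_5, i.e. so(11).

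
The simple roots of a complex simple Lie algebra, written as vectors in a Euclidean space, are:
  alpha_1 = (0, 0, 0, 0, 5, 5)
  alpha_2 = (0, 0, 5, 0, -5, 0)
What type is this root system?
A_2 (sl(3))

Compute the Cartan integers a_ij = 2(alpha_i, alpha_j)/(alpha_j, alpha_j); the resulting 2x2 Cartan matrix is
[[2, -1], [-1, 2]].
All simple roots have the same length, so the diagram is simply laced. The associated Dynkin diagram is a chain of 2 nodes with single edges (A_2), so the type is A_2 (the algebra sl(3)).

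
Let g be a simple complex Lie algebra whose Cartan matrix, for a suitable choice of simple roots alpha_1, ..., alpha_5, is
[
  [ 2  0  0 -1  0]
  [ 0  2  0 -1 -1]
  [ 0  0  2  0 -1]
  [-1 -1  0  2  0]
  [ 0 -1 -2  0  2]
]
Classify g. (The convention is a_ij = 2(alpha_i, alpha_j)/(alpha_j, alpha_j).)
B_5 (so(11))

The matrix has rank 5 with 2's on the diagonal. Reading the off-diagonal entries as Dynkin edges (a single edge where a_ij = a_ji = -1; a double or triple edge where a_ij * a_ji = 2 or 3), the diagram is a chain of 5 nodes with a double edge at one end; the terminal node there is the unique short simple root (B_5). One simple-root ordering that puts it in standard form is (alpha_1, alpha_4, alpha_2, alpha_5, alpha_3). So the algebra is type B_5, i.e. so(11).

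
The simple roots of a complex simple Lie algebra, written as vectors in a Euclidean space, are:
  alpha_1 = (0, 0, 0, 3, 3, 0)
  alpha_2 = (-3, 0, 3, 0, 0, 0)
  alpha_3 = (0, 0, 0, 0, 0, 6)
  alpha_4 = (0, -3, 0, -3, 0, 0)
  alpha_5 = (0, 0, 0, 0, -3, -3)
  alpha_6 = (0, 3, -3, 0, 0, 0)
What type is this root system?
Compute the Cartan integers a_ij = 2(alpha_i, alpha_j)/(alpha_j, alpha_j); the resulting 6x6 Cartan matrix is
[[2, 0, 0, -1, -1, 0], [0, 2, 0, 0, 0, -1], [0, 0, 2, 0, -2, 0], [-1, 0, 0, 2, 0, -1], [-1, 0, -1, 0, 2, 0], [0, -1, 0, -1, 0, 2]].
The roots have two lengths (squared-length ratio 2:1); the short ones are alpha_{1,2,4,5,6}. The associated Dynkin diagram is a chain of 6 nodes with a double edge at one end; the terminal node there is the unique long simple root (C_6), so the type is C_6 (the algebra sp(12)).

C_6 (sp(12))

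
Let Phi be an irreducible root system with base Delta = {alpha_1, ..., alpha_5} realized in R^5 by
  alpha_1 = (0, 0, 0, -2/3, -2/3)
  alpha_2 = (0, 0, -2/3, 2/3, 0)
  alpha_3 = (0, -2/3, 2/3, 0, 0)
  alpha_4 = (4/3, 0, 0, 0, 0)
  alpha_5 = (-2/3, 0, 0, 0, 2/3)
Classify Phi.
C5

Compute the Cartan integers a_ij = 2(alpha_i, alpha_j)/(alpha_j, alpha_j); the resulting 5x5 Cartan matrix is
[[2, -1, 0, 0, -1], [-1, 2, -1, 0, 0], [0, -1, 2, 0, 0], [0, 0, 0, 2, -2], [-1, 0, 0, -1, 2]].
The roots have two lengths (squared-length ratio 2:1); the short ones are alpha_{1,2,3,5}. The associated Dynkin diagram is a chain of 5 nodes with a double edge at one end; the terminal node there is the unique long simple root (C_5), so the type is C_5 (the algebra sp(10)).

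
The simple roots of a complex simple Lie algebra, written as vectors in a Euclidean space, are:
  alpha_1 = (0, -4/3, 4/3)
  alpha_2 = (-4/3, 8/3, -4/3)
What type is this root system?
G_2

Compute the Cartan integers a_ij = 2(alpha_i, alpha_j)/(alpha_j, alpha_j); the resulting 2x2 Cartan matrix is
[[2, -1], [-3, 2]].
The roots have two lengths (squared-length ratio 3:1); the short ones are alpha_{1}. The associated Dynkin diagram is two nodes joined by a triple edge (G_2), so the type is G_2.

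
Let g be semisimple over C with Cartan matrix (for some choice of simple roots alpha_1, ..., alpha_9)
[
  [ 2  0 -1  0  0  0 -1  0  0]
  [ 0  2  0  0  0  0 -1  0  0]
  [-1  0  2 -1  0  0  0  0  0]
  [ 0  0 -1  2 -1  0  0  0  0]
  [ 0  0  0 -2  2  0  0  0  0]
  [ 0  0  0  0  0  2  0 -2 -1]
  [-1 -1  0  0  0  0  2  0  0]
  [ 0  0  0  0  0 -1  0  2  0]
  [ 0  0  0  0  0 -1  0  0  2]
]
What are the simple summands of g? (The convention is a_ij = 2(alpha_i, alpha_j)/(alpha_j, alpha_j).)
type B_3 + type C_6

The diagram associated to this matrix has two connected components: the simple roots {alpha_6, alpha_8, alpha_9} form a chain of 3 nodes with a double edge at one end; the terminal node there is the unique short simple root (B_3), and {alpha_1, alpha_2, alpha_3, alpha_4, alpha_5, alpha_7} form a chain of 6 nodes with a double edge at one end; the terminal node there is the unique long simple root (C_6). A semisimple Lie algebra decomposes uniquely as the direct sum of simple ideals, one per connected component of its Dynkin diagram, so g ≅ B_3 ⊕ C_6 (dimension 21 + 78 = 99).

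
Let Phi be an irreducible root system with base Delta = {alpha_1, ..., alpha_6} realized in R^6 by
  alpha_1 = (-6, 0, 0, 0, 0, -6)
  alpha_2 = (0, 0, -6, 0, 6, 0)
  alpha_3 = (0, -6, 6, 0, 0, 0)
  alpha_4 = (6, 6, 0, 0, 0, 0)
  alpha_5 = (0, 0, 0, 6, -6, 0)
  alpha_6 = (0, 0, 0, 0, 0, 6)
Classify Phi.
Compute the Cartan integers a_ij = 2(alpha_i, alpha_j)/(alpha_j, alpha_j); the resulting 6x6 Cartan matrix is
[[2, 0, 0, -1, 0, -2], [0, 2, -1, 0, -1, 0], [0, -1, 2, -1, 0, 0], [-1, 0, -1, 2, 0, 0], [0, -1, 0, 0, 2, 0], [-1, 0, 0, 0, 0, 2]].
The roots have two lengths (squared-length ratio 2:1); the short ones are alpha_{6}. The associated Dynkin diagram is a chain of 6 nodes with a double edge at one end; the terminal node there is the unique short simple root (B_6), so the type is B_6 (the algebra so(13)).

type B_6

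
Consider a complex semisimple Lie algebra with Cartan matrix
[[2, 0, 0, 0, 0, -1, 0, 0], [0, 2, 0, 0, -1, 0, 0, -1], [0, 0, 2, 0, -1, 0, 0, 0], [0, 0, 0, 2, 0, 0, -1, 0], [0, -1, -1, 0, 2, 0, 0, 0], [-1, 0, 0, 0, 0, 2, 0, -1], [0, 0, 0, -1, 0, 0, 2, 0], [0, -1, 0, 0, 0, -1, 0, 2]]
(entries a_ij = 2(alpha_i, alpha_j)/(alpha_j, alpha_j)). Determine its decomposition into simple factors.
The diagram associated to this matrix has two connected components: the simple roots {alpha_4, alpha_7} form a chain of 2 nodes with single edges (A_2), and {alpha_1, alpha_2, alpha_3, alpha_5, alpha_6, alpha_8} form a chain of 6 nodes with single edges (A_6). A semisimple Lie algebra decomposes uniquely as the direct sum of simple ideals, one per connected component of its Dynkin diagram, so g ≅ A_2 ⊕ A_6 (dimension 8 + 48 = 56).

type A_2 + type A_6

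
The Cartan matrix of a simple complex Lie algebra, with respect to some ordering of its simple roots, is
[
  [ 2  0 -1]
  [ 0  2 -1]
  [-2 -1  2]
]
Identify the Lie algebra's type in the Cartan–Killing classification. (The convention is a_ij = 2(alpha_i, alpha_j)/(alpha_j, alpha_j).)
type B_3

The matrix has rank 3 with 2's on the diagonal. Reading the off-diagonal entries as Dynkin edges (a single edge where a_ij = a_ji = -1; a double or triple edge where a_ij * a_ji = 2 or 3), the diagram is a chain of 3 nodes with a double edge at one end; the terminal node there is the unique short simple root (B_3). One simple-root ordering that puts it in standard form is (alpha_2, alpha_3, alpha_1). So the algebra is type B_3, i.e. so(7).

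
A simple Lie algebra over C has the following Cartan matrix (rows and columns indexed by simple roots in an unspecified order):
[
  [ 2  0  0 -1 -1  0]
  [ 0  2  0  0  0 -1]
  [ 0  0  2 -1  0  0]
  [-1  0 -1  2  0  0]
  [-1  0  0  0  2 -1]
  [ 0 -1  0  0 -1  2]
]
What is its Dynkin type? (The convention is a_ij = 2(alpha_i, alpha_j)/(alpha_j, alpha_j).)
A_6

The matrix has rank 6 with 2's on the diagonal. Reading the off-diagonal entries as Dynkin edges (a single edge where a_ij = a_ji = -1; a double or triple edge where a_ij * a_ji = 2 or 3), the diagram is a chain of 6 nodes with single edges (A_6). One simple-root ordering that puts it in standard form is (alpha_3, alpha_4, alpha_1, alpha_5, alpha_6, alpha_2). So the algebra is type A_6, i.e. sl(7).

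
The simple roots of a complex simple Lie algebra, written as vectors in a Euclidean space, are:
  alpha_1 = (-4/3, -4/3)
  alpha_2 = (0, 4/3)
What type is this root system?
B_2 (so(5))

Compute the Cartan integers a_ij = 2(alpha_i, alpha_j)/(alpha_j, alpha_j); the resulting 2x2 Cartan matrix is
[[2, -2], [-1, 2]].
The roots have two lengths (squared-length ratio 2:1); the short ones are alpha_{2}. The associated Dynkin diagram is a chain of 2 nodes with a double edge at one end; the terminal node there is the unique short simple root (B_2), so the type is B_2 (the algebra so(5)).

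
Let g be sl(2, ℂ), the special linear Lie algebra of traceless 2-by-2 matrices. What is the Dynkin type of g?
This is sl(2), which has dimension 2^2 - 1 = 3 and rank 2 - 1 = 1 (a Cartan subalgebra is the diagonal traceless matrices). In the classification of classical Lie algebras, the special linear algebra sl(n+1) has type A_n; here n = 1, so the Dynkin diagram is a chain of 1 nodes with single edges (A_1). Hence the type is A_1.

A_1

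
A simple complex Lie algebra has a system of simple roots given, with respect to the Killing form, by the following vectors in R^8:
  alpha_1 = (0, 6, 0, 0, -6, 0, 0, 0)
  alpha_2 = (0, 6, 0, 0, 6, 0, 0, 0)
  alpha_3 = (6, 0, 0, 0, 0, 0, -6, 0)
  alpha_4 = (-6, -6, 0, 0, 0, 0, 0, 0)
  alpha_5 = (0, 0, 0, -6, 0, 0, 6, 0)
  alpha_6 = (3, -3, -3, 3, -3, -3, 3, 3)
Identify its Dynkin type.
E_6

Compute the Cartan integers a_ij = 2(alpha_i, alpha_j)/(alpha_j, alpha_j); the resulting 6x6 Cartan matrix is
[[2, 0, 0, -1, 0, 0], [0, 2, 0, -1, 0, -1], [0, 0, 2, -1, -1, 0], [-1, -1, -1, 2, 0, 0], [0, 0, -1, 0, 2, 0], [0, -1, 0, 0, 0, 2]].
All simple roots have the same length, so the diagram is simply laced. The associated Dynkin diagram is a chain of 5 nodes with one extra node attached to the third node from one end (E_6), so the type is E_6.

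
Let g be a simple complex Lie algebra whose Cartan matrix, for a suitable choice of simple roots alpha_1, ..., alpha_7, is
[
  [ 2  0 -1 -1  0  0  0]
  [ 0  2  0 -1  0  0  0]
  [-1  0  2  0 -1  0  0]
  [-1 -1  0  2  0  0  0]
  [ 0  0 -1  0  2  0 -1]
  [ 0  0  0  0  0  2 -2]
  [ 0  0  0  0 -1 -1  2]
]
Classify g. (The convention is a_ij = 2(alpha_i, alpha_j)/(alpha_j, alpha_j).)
The matrix has rank 7 with 2's on the diagonal. Reading the off-diagonal entries as Dynkin edges (a single edge where a_ij = a_ji = -1; a double or triple edge where a_ij * a_ji = 2 or 3), the diagram is a chain of 7 nodes with a double edge at one end; the terminal node there is the unique long simple root (C_7). One simple-root ordering that puts it in standard form is (alpha_2, alpha_4, alpha_1, alpha_3, alpha_5, alpha_7, alpha_6). So the algebra is type C_7, i.e. sp(14).

C_7 (sp(14))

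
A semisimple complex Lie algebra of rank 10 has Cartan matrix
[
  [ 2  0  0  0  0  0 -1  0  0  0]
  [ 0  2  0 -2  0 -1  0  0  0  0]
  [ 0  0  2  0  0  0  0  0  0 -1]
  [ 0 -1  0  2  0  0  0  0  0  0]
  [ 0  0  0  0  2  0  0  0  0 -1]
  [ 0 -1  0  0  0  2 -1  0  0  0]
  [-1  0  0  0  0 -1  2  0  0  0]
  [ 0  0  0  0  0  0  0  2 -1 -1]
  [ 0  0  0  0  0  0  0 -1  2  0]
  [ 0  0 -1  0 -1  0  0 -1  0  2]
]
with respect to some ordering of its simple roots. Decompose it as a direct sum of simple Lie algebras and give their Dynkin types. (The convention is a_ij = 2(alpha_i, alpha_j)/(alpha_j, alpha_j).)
The diagram associated to this matrix has two connected components: the simple roots {alpha_1, alpha_2, alpha_4, alpha_6, alpha_7} form a chain of 5 nodes with a double edge at one end; the terminal node there is the unique short simple root (B_5), and {alpha_3, alpha_5, alpha_8, alpha_9, alpha_10} form a chain of 3 nodes with a fork of two nodes at one end (D_5). A semisimple Lie algebra decomposes uniquely as the direct sum of simple ideals, one per connected component of its Dynkin diagram, so g ≅ B_5 ⊕ D_5 (dimension 55 + 45 = 100).

B_5 (so(11)) + D_5 (so(10))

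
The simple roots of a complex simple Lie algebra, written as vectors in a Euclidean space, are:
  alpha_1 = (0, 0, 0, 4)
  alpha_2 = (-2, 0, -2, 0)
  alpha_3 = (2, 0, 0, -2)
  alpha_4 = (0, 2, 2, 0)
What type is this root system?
Compute the Cartan integers a_ij = 2(alpha_i, alpha_j)/(alpha_j, alpha_j); the resulting 4x4 Cartan matrix is
[[2, 0, -2, 0], [0, 2, -1, -1], [-1, -1, 2, 0], [0, -1, 0, 2]].
The roots have two lengths (squared-length ratio 2:1); the short ones are alpha_{2,3,4}. The associated Dynkin diagram is a chain of 4 nodes with a double edge at one end; the terminal node there is the unique long simple root (C_4), so the type is C_4 (the algebra sp(8)).

C_4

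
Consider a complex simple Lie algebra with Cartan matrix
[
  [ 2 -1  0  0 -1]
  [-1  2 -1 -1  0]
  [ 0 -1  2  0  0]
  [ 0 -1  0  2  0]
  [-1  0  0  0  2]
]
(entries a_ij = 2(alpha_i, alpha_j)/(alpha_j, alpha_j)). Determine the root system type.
The matrix has rank 5 with 2's on the diagonal. Reading the off-diagonal entries as Dynkin edges (a single edge where a_ij = a_ji = -1; a double or triple edge where a_ij * a_ji = 2 or 3), the diagram is a chain of 3 nodes with a fork of two nodes at one end (D_5). One simple-root ordering that puts it in standard form is (alpha_5, alpha_1, alpha_2, alpha_4, alpha_3). So the algebra is type D_5, i.e. so(10).

D5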